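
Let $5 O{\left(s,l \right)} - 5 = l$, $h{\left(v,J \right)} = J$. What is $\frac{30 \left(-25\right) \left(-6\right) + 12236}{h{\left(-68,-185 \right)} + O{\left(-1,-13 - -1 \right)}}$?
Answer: $- \frac{20920}{233} \approx -89.785$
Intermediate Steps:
$O{\left(s,l \right)} = 1 + \frac{l}{5}$
$\frac{30 \left(-25\right) \left(-6\right) + 12236}{h{\left(-68,-185 \right)} + O{\left(-1,-13 - -1 \right)}} = \frac{30 \left(-25\right) \left(-6\right) + 12236}{-185 + \left(1 + \frac{-13 - -1}{5}\right)} = \frac{\left(-750\right) \left(-6\right) + 12236}{-185 + \left(1 + \frac{-13 + 1}{5}\right)} = \frac{4500 + 12236}{-185 + \left(1 + \frac{1}{5} \left(-12\right)\right)} = \frac{16736}{-185 + \left(1 - \frac{12}{5}\right)} = \frac{16736}{-185 - \frac{7}{5}} = \frac{16736}{- \frac{932}{5}} = 16736 \left(- \frac{5}{932}\right) = - \frac{20920}{233}$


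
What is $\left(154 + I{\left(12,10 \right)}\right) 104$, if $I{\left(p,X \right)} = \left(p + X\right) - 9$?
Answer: $17368$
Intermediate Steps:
$I{\left(p,X \right)} = -9 + X + p$ ($I{\left(p,X \right)} = \left(X + p\right) - 9 = -9 + X + p$)
$\left(154 + I{\left(12,10 \right)}\right) 104 = \left(154 + \left(-9 + 10 + 12\right)\right) 104 = \left(154 + 13\right) 104 = 167 \cdot 104 = 17368$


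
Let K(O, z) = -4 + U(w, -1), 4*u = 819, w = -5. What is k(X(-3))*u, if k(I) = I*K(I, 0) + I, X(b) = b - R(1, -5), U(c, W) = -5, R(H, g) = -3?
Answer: 0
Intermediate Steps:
u = 819/4 (u = (¼)*819 = 819/4 ≈ 204.75)
X(b) = 3 + b (X(b) = b - 1*(-3) = b + 3 = 3 + b)
K(O, z) = -9 (K(O, z) = -4 - 5 = -9)
k(I) = -8*I (k(I) = I*(-9) + I = -9*I + I = -8*I)
k(X(-3))*u = -8*(3 - 3)*(819/4) = -8*0*(819/4) = 0*(819/4) = 0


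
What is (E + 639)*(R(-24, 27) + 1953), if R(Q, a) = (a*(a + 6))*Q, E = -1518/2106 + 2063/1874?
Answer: -908005398743/73086 ≈ -1.2424e+7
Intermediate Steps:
E = 249991/657774 (E = -1518*1/2106 + 2063*(1/1874) = -253/351 + 2063/1874 = 249991/657774 ≈ 0.38006)
R(Q, a) = Q*a*(6 + a) (R(Q, a) = (a*(6 + a))*Q = Q*a*(6 + a))
(E + 639)*(R(-24, 27) + 1953) = (249991/657774 + 639)*(-24*27*(6 + 27) + 1953) = 420567577*(-24*27*33 + 1953)/657774 = 420567577*(-21384 + 1953)/657774 = (420567577/657774)*(-19431) = -908005398743/73086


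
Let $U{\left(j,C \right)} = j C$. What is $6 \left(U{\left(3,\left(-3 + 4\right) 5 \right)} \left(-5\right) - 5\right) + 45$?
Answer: $-435$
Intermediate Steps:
$U{\left(j,C \right)} = C j$
$6 \left(U{\left(3,\left(-3 + 4\right) 5 \right)} \left(-5\right) - 5\right) + 45 = 6 \left(\left(-3 + 4\right) 5 \cdot 3 \left(-5\right) - 5\right) + 45 = 6 \left(1 \cdot 5 \cdot 3 \left(-5\right) - 5\right) + 45 = 6 \left(5 \cdot 3 \left(-5\right) - 5\right) + 45 = 6 \left(15 \left(-5\right) - 5\right) + 45 = 6 \left(-75 - 5\right) + 45 = 6 \left(-80\right) + 45 = -480 + 45 = -435$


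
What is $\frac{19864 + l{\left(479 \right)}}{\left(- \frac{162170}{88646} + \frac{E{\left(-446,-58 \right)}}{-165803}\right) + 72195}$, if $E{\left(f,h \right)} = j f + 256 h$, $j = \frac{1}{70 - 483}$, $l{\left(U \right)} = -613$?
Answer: $\frac{58428518945212647}{219113046982834394} \approx 0.26666$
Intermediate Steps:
$j = - \frac{1}{413}$ ($j = \frac{1}{-413} = - \frac{1}{413} \approx -0.0024213$)
$E{\left(f,h \right)} = 256 h - \frac{f}{413}$ ($E{\left(f,h \right)} = - \frac{f}{413} + 256 h = 256 h - \frac{f}{413}$)
$\frac{19864 + l{\left(479 \right)}}{\left(- \frac{162170}{88646} + \frac{E{\left(-446,-58 \right)}}{-165803}\right) + 72195} = \frac{19864 - 613}{\left(- \frac{162170}{88646} + \frac{256 \left(-58\right) - - \frac{446}{413}}{-165803}\right) + 72195} = \frac{19251}{\left(\left(-162170\right) \frac{1}{88646} + \left(-14848 + \frac{446}{413}\right) \left(- \frac{1}{165803}\right)\right) + 72195} = \frac{19251}{\left(- \frac{81085}{44323} - - \frac{6131778}{68476639}\right) + 72195} = \frac{19251}{\left(- \frac{81085}{44323} + \frac{6131778}{68476639}\right) + 72195} = \frac{19251}{- \frac{5280649477021}{3035090070397} + 72195} = \frac{19251}{\frac{219113046982834394}{3035090070397}} = 19251 \cdot \frac{3035090070397}{219113046982834394} = \frac{58428518945212647}{219113046982834394}$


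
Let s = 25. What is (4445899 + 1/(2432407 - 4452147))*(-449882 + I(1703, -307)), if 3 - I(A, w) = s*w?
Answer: -992699342673978709/504935 ≈ -1.9660e+12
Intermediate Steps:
I(A, w) = 3 - 25*w
(4445899 + 1/(2432407 - 4452147))*(-449882 + I(1703, -307)) = (4445899 + 1/(2432407 - 4452147))*(-449882 + (3 - 25*(-307))) = (4445899 + 1/(-2019740))*(-449882 + (3 + 7675)) = (4445899 - 1/2019740)*(-449882 + 7678) = (8979560046259/2019740)*(-442204) = -992699342673978709/504935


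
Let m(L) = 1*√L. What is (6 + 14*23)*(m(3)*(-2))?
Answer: -656*√3 ≈ -1136.2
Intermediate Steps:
m(L) = √L
(6 + 14*23)*(m(3)*(-2)) = (6 + 14*23)*(√3*(-2)) = (6 + 322)*(-2*√3) = 328*(-2*√3) = -656*√3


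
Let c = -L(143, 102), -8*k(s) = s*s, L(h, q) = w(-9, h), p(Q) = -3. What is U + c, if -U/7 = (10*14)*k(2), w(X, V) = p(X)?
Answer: 493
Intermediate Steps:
w(X, V) = -3
L(h, q) = -3
k(s) = -s**2/8 (k(s) = -s*s/8 = -s**2/8)
c = 3 (c = -1*(-3) = 3)
U = 490 (U = -7*10*14*(-1/8*2**2) = -980*(-1/8*4) = -980*(-1)/2 = -7*(-70) = 490)
U + c = 490 + 3 = 493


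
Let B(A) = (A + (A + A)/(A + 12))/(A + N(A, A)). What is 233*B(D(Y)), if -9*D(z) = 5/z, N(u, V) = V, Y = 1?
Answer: 28193/206 ≈ 136.86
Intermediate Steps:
D(z) = -5/(9*z)
B(A) = (A + 2*A/(12 + A))/(2*A) (B(A) = (A + (A + A)/(A + 12))/(A + A) = (A + (2*A)/(12 + A))/((2*A)) = (A + 2*A/(12 + A))*(1/(2*A)) = (A + 2*A/(12 + A))/(2*A))
233*B(D(Y)) = 233*((14 - 5/9/1)/(2*(12 - 5/9/1))) = 233*((14 - 5/9*1)/(2*(12 - 5/9*1))) = 233*((14 - 5/9)/(2*(12 - 5/9))) = 233*((½)*(121/9)/(103/9)) = 233*((½)*(9/103)*(121/9)) = 233*(121/206) = 28193/206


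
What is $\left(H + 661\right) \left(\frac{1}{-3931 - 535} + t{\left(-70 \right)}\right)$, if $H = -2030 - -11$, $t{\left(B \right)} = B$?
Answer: $\frac{30324237}{319} \approx 95060.0$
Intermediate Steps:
$H = -2019$ ($H = -2030 + 11 = -2019$)
$\left(H + 661\right) \left(\frac{1}{-3931 - 535} + t{\left(-70 \right)}\right) = \left(-2019 + 661\right) \left(\frac{1}{-3931 - 535} - 70\right) = - 1358 \left(\frac{1}{-4466} - 70\right) = - 1358 \left(- \frac{1}{4466} - 70\right) = \left(-1358\right) \left(- \frac{312621}{4466}\right) = \frac{30324237}{319}$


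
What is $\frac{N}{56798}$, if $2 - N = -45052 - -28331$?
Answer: $\frac{2389}{8114} \approx 0.29443$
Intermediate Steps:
$N = 16723$ ($N = 2 - \left(-45052 - -28331\right) = 2 - \left(-45052 + 28331\right) = 2 - -16721 = 2 + 16721 = 16723$)
$\frac{N}{56798} = \frac{16723}{56798} = 16723 \cdot \frac{1}{56798} = \frac{2389}{8114}$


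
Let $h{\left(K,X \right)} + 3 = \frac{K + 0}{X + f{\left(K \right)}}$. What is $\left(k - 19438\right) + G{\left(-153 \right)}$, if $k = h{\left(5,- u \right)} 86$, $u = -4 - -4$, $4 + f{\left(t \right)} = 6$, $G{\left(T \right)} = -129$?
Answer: $-19610$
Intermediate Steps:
$f{\left(t \right)} = 2$ ($f{\left(t \right)} = -4 + 6 = 2$)
$u = 0$ ($u = -4 + 4 = 0$)
$h{\left(K,X \right)} = -3 + \frac{K}{2 + X}$ ($h{\left(K,X \right)} = -3 + \frac{K + 0}{X + 2} = -3 + \frac{K}{2 + X}$)
$k = -43$ ($k = \frac{-6 + 5 - 3 \left(\left(-1\right) 0\right)}{2 - 0} \cdot 86 = \frac{-6 + 5 - 0}{2 + 0} \cdot 86 = \frac{-6 + 5 + 0}{2} \cdot 86 = \frac{1}{2} \left(-1\right) 86 = \left(- \frac{1}{2}\right) 86 = -43$)
$\left(k - 19438\right) + G{\left(-153 \right)} = \left(-43 - 19438\right) - 129 = -19481 - 129 = -19610$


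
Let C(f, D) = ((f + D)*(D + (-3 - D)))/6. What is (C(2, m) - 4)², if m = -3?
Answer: 49/4 ≈ 12.250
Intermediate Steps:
C(f, D) = -D/2 - f/2 (C(f, D) = ((D + f)*(-3))*(⅙) = (-3*D - 3*f)*(⅙) = -D/2 - f/2)
(C(2, m) - 4)² = ((-½*(-3) - ½*2) - 4)² = ((3/2 - 1) - 4)² = (½ - 4)² = (-7/2)² = 49/4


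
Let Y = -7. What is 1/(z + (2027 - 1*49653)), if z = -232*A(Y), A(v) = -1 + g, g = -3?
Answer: -1/46698 ≈ -2.1414e-5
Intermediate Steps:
A(v) = -4 (A(v) = -1 - 3 = -4)
z = 928 (z = -232*(-4) = 928)
1/(z + (2027 - 1*49653)) = 1/(928 + (2027 - 1*49653)) = 1/(928 + (2027 - 49653)) = 1/(928 - 47626) = 1/(-46698) = -1/46698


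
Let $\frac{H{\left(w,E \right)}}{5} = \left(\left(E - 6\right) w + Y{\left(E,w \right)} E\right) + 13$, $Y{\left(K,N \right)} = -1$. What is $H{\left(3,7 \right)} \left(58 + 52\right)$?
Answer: $4950$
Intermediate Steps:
$H{\left(w,E \right)} = 65 - 5 E + 5 w \left(-6 + E\right)$ ($H{\left(w,E \right)} = 5 \left(\left(\left(E - 6\right) w - E\right) + 13\right) = 5 \left(\left(\left(-6 + E\right) w - E\right) + 13\right) = 5 \left(\left(w \left(-6 + E\right) - E\right) + 13\right) = 5 \left(\left(- E + w \left(-6 + E\right)\right) + 13\right) = 5 \left(13 - E + w \left(-6 + E\right)\right) = 65 - 5 E + 5 w \left(-6 + E\right)$)
$H{\left(3,7 \right)} \left(58 + 52\right) = \left(65 - 90 - 35 + 5 \cdot 7 \cdot 3\right) \left(58 + 52\right) = \left(65 - 90 - 35 + 105\right) 110 = 45 \cdot 110 = 4950$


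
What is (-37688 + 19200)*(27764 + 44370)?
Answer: -1333613392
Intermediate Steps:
(-37688 + 19200)*(27764 + 44370) = -18488*72134 = -1333613392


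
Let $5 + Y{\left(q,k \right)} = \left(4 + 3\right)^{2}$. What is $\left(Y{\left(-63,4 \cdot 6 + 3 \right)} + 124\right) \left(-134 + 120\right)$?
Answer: $-2352$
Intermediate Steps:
$Y{\left(q,k \right)} = 44$ ($Y{\left(q,k \right)} = -5 + \left(4 + 3\right)^{2} = -5 + 7^{2} = -5 + 49 = 44$)
$\left(Y{\left(-63,4 \cdot 6 + 3 \right)} + 124\right) \left(-134 + 120\right) = \left(44 + 124\right) \left(-134 + 120\right) = 168 \left(-14\right) = -2352$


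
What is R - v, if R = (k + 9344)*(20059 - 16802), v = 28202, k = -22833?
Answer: -43961875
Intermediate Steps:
R = -43933673 (R = (-22833 + 9344)*(20059 - 16802) = -13489*3257 = -43933673)
R - v = -43933673 - 1*28202 = -43933673 - 28202 = -43961875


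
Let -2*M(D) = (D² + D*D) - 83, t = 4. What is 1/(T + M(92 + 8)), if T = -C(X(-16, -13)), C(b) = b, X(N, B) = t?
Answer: -2/19925 ≈ -0.00010038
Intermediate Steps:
X(N, B) = 4
T = -4 (T = -1*4 = -4)
M(D) = 83/2 - D² (M(D) = -((D² + D*D) - 83)/2 = -((D² + D²) - 83)/2 = -(2*D² - 83)/2 = -(-83 + 2*D²)/2 = 83/2 - D²)
1/(T + M(92 + 8)) = 1/(-4 + (83/2 - (92 + 8)²)) = 1/(-4 + (83/2 - 1*100²)) = 1/(-4 + (83/2 - 1*10000)) = 1/(-4 + (83/2 - 10000)) = 1/(-4 - 19917/2) = 1/(-19925/2) = -2/19925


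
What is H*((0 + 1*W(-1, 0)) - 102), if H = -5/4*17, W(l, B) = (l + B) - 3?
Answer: 4505/2 ≈ 2252.5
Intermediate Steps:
W(l, B) = -3 + B + l (W(l, B) = (B + l) - 3 = -3 + B + l)
H = -85/4 (H = -5*¼*17 = -5/4*17 = -85/4 ≈ -21.250)
H*((0 + 1*W(-1, 0)) - 102) = -85*((0 + 1*(-3 + 0 - 1)) - 102)/4 = -85*((0 + 1*(-4)) - 102)/4 = -85*((0 - 4) - 102)/4 = -85*(-4 - 102)/4 = -85/4*(-106) = 4505/2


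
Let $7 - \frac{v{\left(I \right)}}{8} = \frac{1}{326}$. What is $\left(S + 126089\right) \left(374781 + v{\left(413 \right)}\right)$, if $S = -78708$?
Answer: $\frac{2894904569687}{163} \approx 1.776 \cdot 10^{10}$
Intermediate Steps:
$v{\left(I \right)} = \frac{9124}{163}$ ($v{\left(I \right)} = 56 - \frac{8}{326} = 56 - \frac{4}{163} = \frac{9124}{163}$)
$\left(S + 126089\right) \left(374781 + v{\left(413 \right)}\right) = \left(-78708 + 126089\right) \left(374781 + \frac{9124}{163}\right) = 47381 \cdot \frac{61098427}{163} = \frac{2894904569687}{163}$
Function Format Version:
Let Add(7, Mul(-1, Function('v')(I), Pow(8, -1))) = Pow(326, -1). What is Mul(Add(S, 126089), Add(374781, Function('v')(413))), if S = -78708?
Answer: Rational(2894904569687, 163) ≈ 1.7760e+10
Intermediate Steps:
Function('v')(I) = Rational(9124, 163) (Function('v')(I) = Add(56, Mul(-8, Pow(326, -1))) = Add(56, Mul(-8, Rational(1, 326))) = Add(56, Rational(-4, 163)) = Rational(9124, 163))
Mul(Add(S, 126089), Add(374781, Function('v')(413))) = Mul(Add(-78708, 126089), Add(374781, Rational(9124, 163))) = Mul(47381, Rational(61098427, 163)) = Rational(2894904569687, 163)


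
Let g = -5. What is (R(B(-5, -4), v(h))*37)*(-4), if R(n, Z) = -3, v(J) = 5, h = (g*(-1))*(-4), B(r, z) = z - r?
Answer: 444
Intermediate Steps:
h = -20 (h = -5*(-1)*(-4) = 5*(-4) = -20)
(R(B(-5, -4), v(h))*37)*(-4) = -3*37*(-4) = -111*(-4) = 444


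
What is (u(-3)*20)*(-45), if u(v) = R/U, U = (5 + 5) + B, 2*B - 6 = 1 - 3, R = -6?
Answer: 450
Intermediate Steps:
B = 2 (B = 3 + (1 - 3)/2 = 3 + (½)*(-2) = 3 - 1 = 2)
U = 12 (U = (5 + 5) + 2 = 10 + 2 = 12)
u(v) = -½ (u(v) = -6/12 = -6*1/12 = -½)
(u(-3)*20)*(-45) = -½*20*(-45) = -10*(-45) = 450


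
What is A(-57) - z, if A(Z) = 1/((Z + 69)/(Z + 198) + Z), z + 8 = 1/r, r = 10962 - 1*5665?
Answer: 113104166/14169475 ≈ 7.9822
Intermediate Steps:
r = 5297 (r = 10962 - 5665 = 5297)
z = -42375/5297 (z = -8 + 1/5297 = -42375/5297 ≈ -7.9998)
A(Z) = 1/(Z + (69 + Z)/(198 + Z)) (A(Z) = 1/((69 + Z)/(198 + Z) + Z) = 1/(Z + (69 + Z)/(198 + Z)))
A(-57) - z = (198 - 57)/(69 + (-57)² + 199*(-57)) - 1*(-42375/5297) = 141/(69 + 3249 - 11343) + 42375/5297 = 141/(-8025) + 42375/5297 = -1/8025*141 + 42375/5297 = -47/2675 + 42375/5297 = 113104166/14169475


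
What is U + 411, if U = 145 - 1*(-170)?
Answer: 726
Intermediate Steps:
U = 315 (U = 145 + 170 = 315)
U + 411 = 315 + 411 = 726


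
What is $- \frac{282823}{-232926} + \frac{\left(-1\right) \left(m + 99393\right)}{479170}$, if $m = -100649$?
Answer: $\frac{67906425983}{55805575710} \approx 1.2168$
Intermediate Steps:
$- \frac{282823}{-232926} + \frac{\left(-1\right) \left(m + 99393\right)}{479170} = - \frac{282823}{-232926} + \frac{\left(-1\right) \left(-100649 + 99393\right)}{479170} = \left(-282823\right) \left(- \frac{1}{232926}\right) + \left(-1\right) \left(-1256\right) \frac{1}{479170} = \frac{282823}{232926} + 1256 \cdot \frac{1}{479170} = \frac{282823}{232926} + \frac{628}{239585} = \frac{67906425983}{55805575710}$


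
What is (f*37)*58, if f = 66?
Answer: 141636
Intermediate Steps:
(f*37)*58 = (66*37)*58 = 2442*58 = 141636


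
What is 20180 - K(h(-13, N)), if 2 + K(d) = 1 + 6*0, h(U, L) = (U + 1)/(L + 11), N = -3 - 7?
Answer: 20181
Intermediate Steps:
N = -10
h(U, L) = (1 + U)/(11 + L)
K(d) = -1 (K(d) = -2 + (1 + 6*0) = -2 + (1 + 0) = -2 + 1 = -1)
20180 - K(h(-13, N)) = 20180 - 1*(-1) = 20180 + 1 = 20181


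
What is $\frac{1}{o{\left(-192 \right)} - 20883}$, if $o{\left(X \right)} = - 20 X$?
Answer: $- \frac{1}{17043} \approx -5.8675 \cdot 10^{-5}$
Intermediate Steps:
$\frac{1}{o{\left(-192 \right)} - 20883} = \frac{1}{\left(-20\right) \left(-192\right) - 20883} = \frac{1}{3840 - 20883} = \frac{1}{-17043} = - \frac{1}{17043}$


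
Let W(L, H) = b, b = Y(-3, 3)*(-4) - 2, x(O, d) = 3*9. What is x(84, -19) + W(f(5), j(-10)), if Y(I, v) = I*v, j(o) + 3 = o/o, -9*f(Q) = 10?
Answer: 61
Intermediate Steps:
f(Q) = -10/9 (f(Q) = -⅑*10 = -10/9)
x(O, d) = 27
j(o) = -2 (j(o) = -3 + o/o = -3 + 1 = -2)
b = 34 (b = -3*3*(-4) - 2 = -9*(-4) - 2 = 36 - 2 = 34)
W(L, H) = 34
x(84, -19) + W(f(5), j(-10)) = 27 + 34 = 61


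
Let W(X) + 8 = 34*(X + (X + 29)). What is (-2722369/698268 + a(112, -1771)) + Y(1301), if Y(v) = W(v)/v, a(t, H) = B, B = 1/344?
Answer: 5066958173141/78126413448 ≈ 64.856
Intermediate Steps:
W(X) = 978 + 68*X (W(X) = -8 + 34*(X + (X + 29)) = -8 + 34*(X + (29 + X)) = -8 + 34*(29 + 2*X) = -8 + (986 + 68*X) = 978 + 68*X)
B = 1/344 ≈ 0.0029070
a(t, H) = 1/344
Y(v) = (978 + 68*v)/v
(-2722369/698268 + a(112, -1771)) + Y(1301) = (-2722369/698268 + 1/344) + (68 + 978/1301) = -233949167/60051048 + 89446/1301 = 5066958173141/78126413448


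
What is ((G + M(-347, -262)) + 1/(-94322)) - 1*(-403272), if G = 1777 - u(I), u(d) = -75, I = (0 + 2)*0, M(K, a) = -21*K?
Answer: 38899430341/94322 ≈ 4.1241e+5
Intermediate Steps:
I = 0 (I = 2*0 = 0)
G = 1852 (G = 1777 - 1*(-75) = 1777 + 75 = 1852)
((G + M(-347, -262)) + 1/(-94322)) - 1*(-403272) = ((1852 - 21*(-347)) + 1/(-94322)) - 1*(-403272) = ((1852 + 7287) - 1/94322) + 403272 = (9139 - 1/94322) + 403272 = 862008757/94322 + 403272 = 38899430341/94322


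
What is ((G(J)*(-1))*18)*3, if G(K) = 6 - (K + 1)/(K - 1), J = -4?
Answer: -1458/5 ≈ -291.60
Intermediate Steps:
G(K) = 6 - (1 + K)/(-1 + K)
((G(J)*(-1))*18)*3 = ((((-7 + 5*(-4))/(-1 - 4))*(-1))*18)*3 = ((((-7 - 20)/(-5))*(-1))*18)*3 = ((-⅕*(-27)*(-1))*18)*3 = (((27/5)*(-1))*18)*3 = -27/5*18*3 = -486/5*3 = -1458/5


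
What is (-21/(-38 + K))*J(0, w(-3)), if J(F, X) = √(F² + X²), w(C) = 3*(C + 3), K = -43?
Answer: 0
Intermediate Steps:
w(C) = 9 + 3*C (w(C) = 3*(3 + C) = 9 + 3*C)
(-21/(-38 + K))*J(0, w(-3)) = (-21/(-38 - 43))*√(0² + (9 + 3*(-3))²) = (-21/(-81))*√(0 + (9 - 9)²) = (-1/81*(-21))*√(0 + 0²) = 7*√(0 + 0)/27 = 7*√0/27 = (7/27)*0 = 0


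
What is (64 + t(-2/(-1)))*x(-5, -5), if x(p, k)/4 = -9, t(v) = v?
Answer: -2376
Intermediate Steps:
x(p, k) = -36 (x(p, k) = 4*(-9) = -36)
(64 + t(-2/(-1)))*x(-5, -5) = (64 - 2/(-1))*(-36) = (64 - 2*(-1))*(-36) = (64 + 2)*(-36) = 66*(-36) = -2376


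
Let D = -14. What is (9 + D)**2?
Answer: 25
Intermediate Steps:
(9 + D)**2 = (9 - 14)**2 = (-5)**2 = 25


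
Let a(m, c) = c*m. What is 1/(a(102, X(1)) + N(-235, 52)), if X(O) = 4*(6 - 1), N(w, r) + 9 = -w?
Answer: 1/2266 ≈ 0.00044131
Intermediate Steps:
N(w, r) = -9 - w
X(O) = 20 (X(O) = 4*5 = 20)
1/(a(102, X(1)) + N(-235, 52)) = 1/(20*102 + (-9 - 1*(-235))) = 1/(2040 + (-9 + 235)) = 1/(2040 + 226) = 1/2266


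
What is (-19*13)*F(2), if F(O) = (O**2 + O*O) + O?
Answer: -2470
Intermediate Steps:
F(O) = O + 2*O**2 (F(O) = (O**2 + O**2) + O = 2*O**2 + O = O + 2*O**2)
(-19*13)*F(2) = (-19*13)*(2*(1 + 2*2)) = -494*(1 + 4) = -494*5 = -247*10 = -2470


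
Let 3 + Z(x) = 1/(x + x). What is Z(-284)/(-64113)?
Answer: 1705/36416184 ≈ 4.6820e-5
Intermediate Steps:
Z(x) = -3 + 1/(2*x) (Z(x) = -3 + 1/(x + x) = -3 + 1/(2*x))
Z(-284)/(-64113) = (-3 + (½)/(-284))/(-64113) = (-3 + (½)*(-1/284))*(-1/64113) = (-3 - 1/568)*(-1/64113) = -1705/568*(-1/64113) = 1705/36416184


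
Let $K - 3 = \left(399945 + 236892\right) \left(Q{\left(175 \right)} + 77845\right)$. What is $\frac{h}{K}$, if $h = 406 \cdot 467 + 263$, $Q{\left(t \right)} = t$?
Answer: $\frac{189865}{49686022743} \approx 3.8213 \cdot 10^{-6}$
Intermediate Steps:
$h = 189865$ ($h = 189602 + 263 = 189865$)
$K = 49686022743$ ($K = 3 + \left(399945 + 236892\right) \left(175 + 77845\right) = 3 + 636837 \cdot 78020 = 3 + 49686022740 = 49686022743$)
$\frac{h}{K} = \frac{189865}{49686022743}$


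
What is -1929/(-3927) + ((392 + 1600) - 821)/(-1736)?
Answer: -59513/324632 ≈ -0.18332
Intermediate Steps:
-1929/(-3927) + ((392 + 1600) - 821)/(-1736) = -1929*(-1/3927) + (1992 - 821)*(-1/1736) = 643/1309 + 1171*(-1/1736) = 643/1309 - 1171/1736 = -59513/324632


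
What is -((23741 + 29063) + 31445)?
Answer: -84249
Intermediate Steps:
-((23741 + 29063) + 31445) = -(52804 + 31445) = -1*84249 = -84249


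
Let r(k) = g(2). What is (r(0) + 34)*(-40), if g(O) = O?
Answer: -1440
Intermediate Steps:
r(k) = 2
(r(0) + 34)*(-40) = (2 + 34)*(-40) = 36*(-40) = -1440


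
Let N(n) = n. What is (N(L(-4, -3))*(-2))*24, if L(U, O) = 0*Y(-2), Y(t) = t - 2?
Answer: 0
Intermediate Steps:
Y(t) = -2 + t
L(U, O) = 0 (L(U, O) = 0*(-2 - 2) = 0*(-4) = 0)
(N(L(-4, -3))*(-2))*24 = (0*(-2))*24 = 0*24 = 0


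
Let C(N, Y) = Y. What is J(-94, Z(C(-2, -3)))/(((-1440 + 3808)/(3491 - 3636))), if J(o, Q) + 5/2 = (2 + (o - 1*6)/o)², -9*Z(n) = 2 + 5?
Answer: -4411915/10461824 ≈ -0.42172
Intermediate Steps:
Z(n) = -7/9 (Z(n) = -(2 + 5)/9 = -⅑*7 = -7/9)
J(o, Q) = -5/2 + (2 + (-6 + o)/o)² (J(o, Q) = -5/2 + (2 + (o - 1*6)/o)² = -5/2 + (2 + (o - 6)/o)² = -5/2 + (2 + (-6 + o)/o)²)
J(-94, Z(C(-2, -3)))/(((-1440 + 3808)/(3491 - 3636))) = (13/2 - 36/(-94) + 36/(-94)²)/(((-1440 + 3808)/(3491 - 3636))) = (13/2 - 36*(-1/94) + 36*(1/8836))/((2368/(-145))) = (13/2 + 18/47 + 9/2209)/((2368*(-1/145))) = 30427/(4418*(-2368/145)) = (30427/4418)*(-145/2368) = -4411915/10461824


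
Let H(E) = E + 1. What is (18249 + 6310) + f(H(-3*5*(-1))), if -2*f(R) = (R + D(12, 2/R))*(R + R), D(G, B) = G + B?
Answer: 24109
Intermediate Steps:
D(G, B) = B + G
H(E) = 1 + E
f(R) = -R*(12 + R + 2/R) (f(R) = -(R + (2/R + 12))*(R + R)/2 = -(R + (12 + 2/R))*2*R/2 = -(12 + R + 2/R)*2*R/2 = -R*(12 + R + 2/R))
(18249 + 6310) + f(H(-3*5*(-1))) = (18249 + 6310) + (-2 - (1 - 3*5*(-1))*(12 + (1 - 3*5*(-1)))) = 24559 + (-2 - (1 - 15*(-1))*(12 + (1 - 15*(-1)))) = 24559 + (-2 - (1 + 15)*(12 + (1 + 15))) = 24559 + (-2 - 1*16*(12 + 16)) = 24559 + (-2 - 1*16*28) = 24559 + (-2 - 448) = 24559 - 450 = 24109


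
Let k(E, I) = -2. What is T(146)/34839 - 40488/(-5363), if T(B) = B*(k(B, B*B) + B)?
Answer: 169257016/20760173 ≈ 8.1530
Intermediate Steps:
T(B) = B*(-2 + B)
T(146)/34839 - 40488/(-5363) = (146*(-2 + 146))/34839 - 40488/(-5363) = (146*144)*(1/34839) - 40488*(-1/5363) = 21024*(1/34839) + 40488/5363 = 2336/3871 + 40488/5363 = 169257016/20760173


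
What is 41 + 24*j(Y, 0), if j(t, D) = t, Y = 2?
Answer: 89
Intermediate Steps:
41 + 24*j(Y, 0) = 41 + 24*2 = 41 + 48 = 89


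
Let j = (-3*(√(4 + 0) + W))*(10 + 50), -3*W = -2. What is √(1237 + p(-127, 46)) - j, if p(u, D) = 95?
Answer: 480 + 6*√37 ≈ 516.50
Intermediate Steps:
W = ⅔ (W = -⅓*(-2) = ⅔ ≈ 0.66667)
j = -480 (j = (-3*(√(4 + 0) + ⅔))*(10 + 50) = -3*(√4 + ⅔)*60 = -3*(2 + ⅔)*60 = -3*8/3*60 = -8*60 = -480)
√(1237 + p(-127, 46)) - j = √(1237 + 95) - 1*(-480) = √1332 + 480 = 6*√37 + 480 = 480 + 6*√37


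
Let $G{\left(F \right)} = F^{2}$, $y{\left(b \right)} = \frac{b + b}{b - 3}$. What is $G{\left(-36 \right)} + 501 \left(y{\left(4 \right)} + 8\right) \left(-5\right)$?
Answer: $-38784$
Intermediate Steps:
$y{\left(b \right)} = \frac{2 b}{-3 + b}$
$G{\left(-36 \right)} + 501 \left(y{\left(4 \right)} + 8\right) \left(-5\right) = \left(-36\right)^{2} + 501 \left(2 \cdot 4 \frac{1}{-3 + 4} + 8\right) \left(-5\right) = 1296 + 501 \left(2 \cdot 4 \cdot 1^{-1} + 8\right) \left(-5\right) = 1296 + 501 \left(2 \cdot 4 \cdot 1 + 8\right) \left(-5\right) = 1296 + 501 \left(8 + 8\right) \left(-5\right) = 1296 + 501 \cdot 16 \left(-5\right) = 1296 + 501 \left(-80\right) = 1296 - 40080 = -38784$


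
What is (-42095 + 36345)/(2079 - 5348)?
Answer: 5750/3269 ≈ 1.7589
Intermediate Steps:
(-42095 + 36345)/(2079 - 5348) = -5750/(-3269) = -5750*(-1/3269) = 5750/3269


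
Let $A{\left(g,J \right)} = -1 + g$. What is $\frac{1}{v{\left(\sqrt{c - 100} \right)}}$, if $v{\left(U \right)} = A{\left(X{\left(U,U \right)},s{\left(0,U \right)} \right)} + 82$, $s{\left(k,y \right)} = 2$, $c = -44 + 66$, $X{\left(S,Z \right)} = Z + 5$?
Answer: $\frac{43}{3737} - \frac{i \sqrt{78}}{7474} \approx 0.011507 - 0.0011817 i$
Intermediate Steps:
$X{\left(S,Z \right)} = 5 + Z$
$c = 22$
$v{\left(U \right)} = 86 + U$ ($v{\left(U \right)} = \left(-1 + \left(5 + U\right)\right) + 82 = \left(4 + U\right) + 82 = 86 + U$)
$\frac{1}{v{\left(\sqrt{c - 100} \right)}} = \frac{1}{86 + \sqrt{22 - 100}} = \frac{1}{86 + \sqrt{-78}} = \frac{1}{86 + i \sqrt{78}}$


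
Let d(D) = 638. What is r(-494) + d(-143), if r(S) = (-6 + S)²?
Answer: 250638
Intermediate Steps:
r(-494) + d(-143) = (-6 - 494)² + 638 = (-500)² + 638 = 250000 + 638 = 250638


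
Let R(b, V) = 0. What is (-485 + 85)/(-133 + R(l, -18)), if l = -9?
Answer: 400/133 ≈ 3.0075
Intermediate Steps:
(-485 + 85)/(-133 + R(l, -18)) = (-485 + 85)/(-133 + 0) = -400/(-133) = -400*(-1/133) = 400/133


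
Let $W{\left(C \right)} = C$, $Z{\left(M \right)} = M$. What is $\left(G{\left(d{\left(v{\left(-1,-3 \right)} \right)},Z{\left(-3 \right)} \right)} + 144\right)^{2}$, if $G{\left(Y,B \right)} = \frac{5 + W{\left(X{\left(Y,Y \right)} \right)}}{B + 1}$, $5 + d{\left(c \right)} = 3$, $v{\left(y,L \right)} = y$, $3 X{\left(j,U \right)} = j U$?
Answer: $\frac{714025}{36} \approx 19834.0$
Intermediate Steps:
$X{\left(j,U \right)} = \frac{U j}{3}$ ($X{\left(j,U \right)} = \frac{j U}{3} = \frac{U j}{3}$)
$d{\left(c \right)} = -2$ ($d{\left(c \right)} = -5 + 3 = -2$)
$G{\left(Y,B \right)} = \frac{5 + \frac{Y^{2}}{3}}{1 + B}$ ($G{\left(Y,B \right)} = \frac{5 + \frac{Y Y}{3}}{B + 1} = \frac{5 + \frac{Y^{2}}{3}}{1 + B}$)
$\left(G{\left(d{\left(v{\left(-1,-3 \right)} \right)},Z{\left(-3 \right)} \right)} + 144\right)^{2} = \left(\frac{15 + \left(-2\right)^{2}}{3 \left(1 - 3\right)} + 144\right)^{2} = \left(\frac{15 + 4}{3 \left(-2\right)} + 144\right)^{2} = \left(\frac{1}{3} \left(- \frac{1}{2}\right) 19 + 144\right)^{2} = \left(- \frac{19}{6} + 144\right)^{2} = \left(\frac{845}{6}\right)^{2} = \frac{714025}{36}$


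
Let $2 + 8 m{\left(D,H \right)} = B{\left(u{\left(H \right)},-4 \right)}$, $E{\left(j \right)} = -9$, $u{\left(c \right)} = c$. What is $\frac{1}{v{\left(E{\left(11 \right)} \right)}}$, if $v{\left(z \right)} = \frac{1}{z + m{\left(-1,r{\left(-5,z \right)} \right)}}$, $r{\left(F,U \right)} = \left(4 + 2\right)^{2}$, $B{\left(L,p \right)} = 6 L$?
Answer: $\frac{71}{4} \approx 17.75$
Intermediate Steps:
$r{\left(F,U \right)} = 36$ ($r{\left(F,U \right)} = 6^{2} = 36$)
$m{\left(D,H \right)} = - \frac{1}{4} + \frac{3 H}{4}$ ($m{\left(D,H \right)} = - \frac{1}{4} + \frac{6 H}{8} = - \frac{1}{4} + \frac{3 H}{4}$)
$v{\left(z \right)} = \frac{1}{\frac{107}{4} + z}$ ($v{\left(z \right)} = \frac{1}{z + \left(- \frac{1}{4} + \frac{3}{4} \cdot 36\right)} = \frac{1}{z + \left(- \frac{1}{4} + 27\right)} = \frac{1}{z + \frac{107}{4}} = \frac{1}{\frac{107}{4} + z}$)
$\frac{1}{v{\left(E{\left(11 \right)} \right)}} = \frac{1}{4 \frac{1}{107 + 4 \left(-9\right)}} = \frac{1}{4 \frac{1}{107 - 36}} = \frac{1}{4 \cdot \frac{1}{71}} = \frac{1}{\frac{4}{71}} = \frac{71}{4}$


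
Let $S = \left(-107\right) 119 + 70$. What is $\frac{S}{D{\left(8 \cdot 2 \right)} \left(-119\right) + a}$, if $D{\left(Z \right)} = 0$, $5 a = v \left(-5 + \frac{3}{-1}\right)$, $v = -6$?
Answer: $- \frac{21105}{16} \approx -1319.1$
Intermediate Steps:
$a = \frac{48}{5}$ ($a = \frac{\left(-6\right) \left(-5 + \frac{3}{-1}\right)}{5} = \frac{\left(-6\right) \left(-5 + 3 \left(-1\right)\right)}{5} = \frac{\left(-6\right) \left(-5 - 3\right)}{5} = \frac{\left(-6\right) \left(-8\right)}{5} = \frac{1}{5} \cdot 48 = \frac{48}{5} \approx 9.6$)
$S = -12663$ ($S = -12733 + 70 = -12663$)
$\frac{S}{D{\left(8 \cdot 2 \right)} \left(-119\right) + a} = - \frac{12663}{0 \left(-119\right) + \frac{48}{5}} = - \frac{12663}{0 + \frac{48}{5}} = - \frac{12663}{\frac{48}{5}} = \left(-12663\right) \frac{5}{48} = - \frac{21105}{16}$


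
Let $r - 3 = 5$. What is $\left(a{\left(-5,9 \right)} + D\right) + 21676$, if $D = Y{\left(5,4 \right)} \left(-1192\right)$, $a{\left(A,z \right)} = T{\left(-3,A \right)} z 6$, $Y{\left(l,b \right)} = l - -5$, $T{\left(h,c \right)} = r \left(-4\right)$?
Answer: $8028$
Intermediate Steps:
$r = 8$ ($r = 3 + 5 = 8$)
$T{\left(h,c \right)} = -32$ ($T{\left(h,c \right)} = 8 \left(-4\right) = -32$)
$Y{\left(l,b \right)} = 5 + l$ ($Y{\left(l,b \right)} = l + 5 = 5 + l$)
$a{\left(A,z \right)} = - 192 z$ ($a{\left(A,z \right)} = - 32 z 6 = - 192 z$)
$D = -11920$ ($D = \left(5 + 5\right) \left(-1192\right) = 10 \left(-1192\right) = -11920$)
$\left(a{\left(-5,9 \right)} + D\right) + 21676 = \left(\left(-192\right) 9 - 11920\right) + 21676 = \left(-1728 - 11920\right) + 21676 = -13648 + 21676 = 8028$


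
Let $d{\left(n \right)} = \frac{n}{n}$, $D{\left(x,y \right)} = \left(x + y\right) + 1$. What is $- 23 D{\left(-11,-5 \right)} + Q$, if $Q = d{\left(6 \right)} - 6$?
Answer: $340$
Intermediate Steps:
$D{\left(x,y \right)} = 1 + x + y$
$d{\left(n \right)} = 1$
$Q = -5$ ($Q = 1 - 6 = -5$)
$- 23 D{\left(-11,-5 \right)} + Q = - 23 \left(1 - 11 - 5\right) - 5 = \left(-23\right) \left(-15\right) - 5 = 345 - 5 = 340$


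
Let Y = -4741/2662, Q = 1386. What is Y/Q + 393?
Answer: 131816485/335412 ≈ 393.00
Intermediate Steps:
Y = -431/242 (Y = -4741*1/2662 = -431/242 ≈ -1.7810)
Y/Q + 393 = -431/242/1386 + 393 = -431/242*1/1386 + 393 = -431/335412 + 393 = 131816485/335412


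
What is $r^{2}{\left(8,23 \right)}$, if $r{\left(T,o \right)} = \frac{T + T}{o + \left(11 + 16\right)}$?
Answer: $\frac{64}{625} \approx 0.1024$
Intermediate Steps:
$r{\left(T,o \right)} = \frac{2 T}{27 + o}$ ($r{\left(T,o \right)} = \frac{2 T}{o + 27} = \frac{2 T}{27 + o}$)
$r^{2}{\left(8,23 \right)} = \left(2 \cdot 8 \frac{1}{27 + 23}\right)^{2} = \left(2 \cdot 8 \cdot \frac{1}{50}\right)^{2} = \left(\frac{8}{25}\right)^{2} = \frac{64}{625}$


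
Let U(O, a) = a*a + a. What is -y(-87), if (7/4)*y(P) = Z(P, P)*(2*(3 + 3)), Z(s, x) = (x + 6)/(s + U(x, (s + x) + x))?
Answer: 1296/158137 ≈ 0.0081954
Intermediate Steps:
U(O, a) = a + a**2 (U(O, a) = a**2 + a = a + a**2)
Z(s, x) = (6 + x)/(s + (s + 2*x)*(1 + s + 2*x)) (Z(s, x) = (x + 6)/(s + ((s + x) + x)*(1 + ((s + x) + x))) = (6 + x)/(s + (s + 2*x)*(1 + (s + 2*x))) = (6 + x)/(s + (s + 2*x)*(1 + s + 2*x)))
y(P) = 48*(6 + P)/(7*(P + 3*P*(1 + 3*P))) (y(P) = 4*(((6 + P)/(P + (P + 2*P)*(1 + P + 2*P)))*(2*(3 + 3)))/7 = 4*(((6 + P)/(P + (3*P)*(1 + 3*P)))*(2*6))/7 = 4*(((6 + P)/(P + 3*P*(1 + 3*P)))*12)/7 = 4*(12*(6 + P)/(P + 3*P*(1 + 3*P)))/7 = 48*(6 + P)/(7*(P + 3*P*(1 + 3*P))))
-y(-87) = -48*(6 - 87)/(7*(-87)*(4 + 9*(-87))) = -48*(-1)*(-81)/(7*87*(4 - 783)) = -48*(-1)*(-81)/(7*87*(-779)) = -48*(-1)*(-1)*(-81)/(7*87*779) = -1*(-1296/158137) = 1296/158137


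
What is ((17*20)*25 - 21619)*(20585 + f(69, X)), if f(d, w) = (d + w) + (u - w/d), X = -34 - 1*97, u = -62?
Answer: -6174413620/23 ≈ -2.6845e+8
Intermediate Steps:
X = -131 (X = -34 - 97 = -131)
f(d, w) = -62 + d + w - w/d (f(d, w) = (d + w) + (-62 - w/d) = -62 + d + w - w/d)
((17*20)*25 - 21619)*(20585 + f(69, X)) = ((17*20)*25 - 21619)*(20585 + (-62 + 69 - 131 - 1*(-131)/69)) = (340*25 - 21619)*(20585 + (-62 + 69 - 131 - 1*(-131)*1/69)) = (8500 - 21619)*(20585 + (-62 + 69 - 131 + 131/69)) = -13119*(20585 - 8425/69) = -13119*1411940/69 = -6174413620/23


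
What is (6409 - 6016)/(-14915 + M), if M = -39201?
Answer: -393/54116 ≈ -0.0072622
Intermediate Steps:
(6409 - 6016)/(-14915 + M) = (6409 - 6016)/(-14915 - 39201) = 393/(-54116) = 393*(-1/54116) = -393/54116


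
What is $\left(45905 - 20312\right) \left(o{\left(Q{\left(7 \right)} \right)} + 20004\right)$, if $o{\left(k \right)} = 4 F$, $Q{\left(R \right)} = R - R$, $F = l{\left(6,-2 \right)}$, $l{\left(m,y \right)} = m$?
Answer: $512576604$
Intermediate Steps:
$F = 6$
$Q{\left(R \right)} = 0$
$o{\left(k \right)} = 24$ ($o{\left(k \right)} = 4 \cdot 6 = 24$)
$\left(45905 - 20312\right) \left(o{\left(Q{\left(7 \right)} \right)} + 20004\right) = \left(45905 - 20312\right) \left(24 + 20004\right) = 25593 \cdot 20028 = 512576604$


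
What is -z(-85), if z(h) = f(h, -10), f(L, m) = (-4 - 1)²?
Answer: -25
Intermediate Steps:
f(L, m) = 25 (f(L, m) = (-5)² = 25)
z(h) = 25
-z(-85) = -1*25 = -25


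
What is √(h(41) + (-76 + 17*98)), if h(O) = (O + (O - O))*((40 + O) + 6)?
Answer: 3*√573 ≈ 71.812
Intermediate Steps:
h(O) = O*(46 + O) (h(O) = (O + 0)*(46 + O) = O*(46 + O))
√(h(41) + (-76 + 17*98)) = √(41*(46 + 41) + (-76 + 17*98)) = √(41*87 + (-76 + 1666)) = √(3567 + 1590) = √5157 = 3*√573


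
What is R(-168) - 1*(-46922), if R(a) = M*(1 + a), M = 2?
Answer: 46588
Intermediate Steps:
R(a) = 2 + 2*a (R(a) = 2*(1 + a) = 2 + 2*a)
R(-168) - 1*(-46922) = (2 + 2*(-168)) - 1*(-46922) = (2 - 336) + 46922 = -334 + 46922 = 46588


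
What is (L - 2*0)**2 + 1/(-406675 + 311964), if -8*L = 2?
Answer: 94695/1515376 ≈ 0.062489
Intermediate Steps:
L = -1/4 (L = -1/8*2 = -1/4 ≈ -0.25000)
(L - 2*0)**2 + 1/(-406675 + 311964) = (-1/4 - 2*0)**2 + 1/(-406675 + 311964) = (-1/4 + 0)**2 + 1/(-94711) = (-1/4)**2 - 1/94711 = 1/16 - 1/94711 = 94695/1515376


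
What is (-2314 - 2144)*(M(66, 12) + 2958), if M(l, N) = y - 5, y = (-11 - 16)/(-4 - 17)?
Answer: -92191440/7 ≈ -1.3170e+7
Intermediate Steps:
y = 9/7 (y = -27/(-21) = -27*(-1/21) = 9/7 ≈ 1.2857)
M(l, N) = -26/7 (M(l, N) = 9/7 - 5 = -26/7)
(-2314 - 2144)*(M(66, 12) + 2958) = (-2314 - 2144)*(-26/7 + 2958) = -4458*20680/7 = -92191440/7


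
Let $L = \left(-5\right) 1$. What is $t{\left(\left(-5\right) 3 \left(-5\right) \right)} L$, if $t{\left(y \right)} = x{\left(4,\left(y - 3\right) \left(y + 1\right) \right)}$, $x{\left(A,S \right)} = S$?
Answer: $-27360$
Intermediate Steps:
$t{\left(y \right)} = \left(1 + y\right) \left(-3 + y\right)$ ($t{\left(y \right)} = \left(y - 3\right) \left(y + 1\right) = \left(-3 + y\right) \left(1 + y\right) = \left(1 + y\right) \left(-3 + y\right)$)
$L = -5$
$t{\left(\left(-5\right) 3 \left(-5\right) \right)} L = \left(-3 + \left(\left(-5\right) 3 \left(-5\right)\right)^{2} - 2 \left(-5\right) 3 \left(-5\right)\right) \left(-5\right) = \left(-3 + \left(\left(-15\right) \left(-5\right)\right)^{2} - 2 \left(\left(-15\right) \left(-5\right)\right)\right) \left(-5\right) = \left(-3 + 75^{2} - 150\right) \left(-5\right) = \left(-3 + 5625 - 150\right) \left(-5\right) = 5472 \left(-5\right) = -27360$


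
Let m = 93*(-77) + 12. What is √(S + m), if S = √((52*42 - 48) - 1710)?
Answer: √(-7149 + √426) ≈ 84.43*I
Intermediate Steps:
m = -7149 (m = -7161 + 12 = -7149)
S = √426 (S = √((2184 - 48) - 1710) = √(2136 - 1710) = √426 ≈ 20.640)
√(S + m) = √(√426 - 7149) = √(-7149 + √426)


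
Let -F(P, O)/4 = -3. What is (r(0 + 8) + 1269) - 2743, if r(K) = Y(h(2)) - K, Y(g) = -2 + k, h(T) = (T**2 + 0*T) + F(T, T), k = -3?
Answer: -1487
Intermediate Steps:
F(P, O) = 12 (F(P, O) = -4*(-3) = 12)
h(T) = 12 + T**2 (h(T) = (T**2 + 0*T) + 12 = (T**2 + 0) + 12 = T**2 + 12 = 12 + T**2)
Y(g) = -5 (Y(g) = -2 - 3 = -5)
r(K) = -5 - K
(r(0 + 8) + 1269) - 2743 = ((-5 - (0 + 8)) + 1269) - 2743 = ((-5 - 1*8) + 1269) - 2743 = ((-5 - 8) + 1269) - 2743 = (-13 + 1269) - 2743 = 1256 - 2743 = -1487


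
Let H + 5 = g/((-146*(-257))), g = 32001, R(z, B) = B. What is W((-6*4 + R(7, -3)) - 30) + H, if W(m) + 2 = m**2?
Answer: 121678325/37522 ≈ 3242.9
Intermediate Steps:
H = -155609/37522 (H = -5 + 32001/((-146*(-257))) = -5 + 32001/37522 = -155609/37522 ≈ -4.1471)
W(m) = -2 + m**2
W((-6*4 + R(7, -3)) - 30) + H = (-2 + ((-6*4 - 3) - 30)**2) - 155609/37522 = (-2 + ((-24 - 3) - 30)**2) - 155609/37522 = (-2 + (-27 - 30)**2) - 155609/37522 = (-2 + (-57)**2) - 155609/37522 = (-2 + 3249) - 155609/37522 = 3247 - 155609/37522 = 121678325/37522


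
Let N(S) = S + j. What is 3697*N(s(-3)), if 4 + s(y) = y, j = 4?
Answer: -11091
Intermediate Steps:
s(y) = -4 + y
N(S) = 4 + S (N(S) = S + 4 = 4 + S)
3697*N(s(-3)) = 3697*(4 + (-4 - 3)) = 3697*(4 - 7) = 3697*(-3) = -11091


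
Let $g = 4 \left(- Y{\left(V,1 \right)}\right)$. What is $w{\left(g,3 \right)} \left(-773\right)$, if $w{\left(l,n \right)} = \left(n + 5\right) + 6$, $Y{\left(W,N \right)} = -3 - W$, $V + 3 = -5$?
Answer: $-10822$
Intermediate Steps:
$V = -8$ ($V = -3 - 5 = -8$)
$g = -20$ ($g = 4 \left(- (-3 - -8)\right) = 4 \left(- (-3 + 8)\right) = 4 \left(\left(-1\right) 5\right) = 4 \left(-5\right) = -20$)
$w{\left(l,n \right)} = 11 + n$ ($w{\left(l,n \right)} = \left(5 + n\right) + 6 = 11 + n$)
$w{\left(g,3 \right)} \left(-773\right) = \left(11 + 3\right) \left(-773\right) = 14 \left(-773\right) = -10822$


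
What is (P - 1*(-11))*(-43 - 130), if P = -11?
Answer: 0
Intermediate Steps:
(P - 1*(-11))*(-43 - 130) = (-11 - 1*(-11))*(-43 - 130) = (-11 + 11)*(-173) = 0*(-173) = 0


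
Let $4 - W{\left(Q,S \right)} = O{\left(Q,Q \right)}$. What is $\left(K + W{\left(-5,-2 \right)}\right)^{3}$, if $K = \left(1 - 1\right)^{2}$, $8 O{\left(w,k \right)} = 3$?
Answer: $\frac{24389}{512} \approx 47.635$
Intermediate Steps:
$O{\left(w,k \right)} = \frac{3}{8}$ ($O{\left(w,k \right)} = \frac{1}{8} \cdot 3 = \frac{3}{8}$)
$W{\left(Q,S \right)} = \frac{29}{8}$ ($W{\left(Q,S \right)} = 4 - \frac{3}{8} = \frac{29}{8}$)
$K = 0$ ($K = 0^{2} = 0$)
$\left(K + W{\left(-5,-2 \right)}\right)^{3} = \left(0 + \frac{29}{8}\right)^{3} = \left(\frac{29}{8}\right)^{3} = \frac{24389}{512}$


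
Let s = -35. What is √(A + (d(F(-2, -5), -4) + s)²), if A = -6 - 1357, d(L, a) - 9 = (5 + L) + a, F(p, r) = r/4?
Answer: I*√10783/4 ≈ 25.96*I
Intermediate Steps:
F(p, r) = r/4 (F(p, r) = r*(¼) = r/4)
d(L, a) = 14 + L + a (d(L, a) = 9 + ((5 + L) + a) = 9 + (5 + L + a) = 14 + L + a)
A = -1363
√(A + (d(F(-2, -5), -4) + s)²) = √(-1363 + ((14 + (¼)*(-5) - 4) - 35)²) = √(-1363 + ((14 - 5/4 - 4) - 35)²) = √(-1363 + (35/4 - 35)²) = √(-1363 + (-105/4)²) = √(-1363 + 11025/16) = √(-10783/16) = I*√10783/4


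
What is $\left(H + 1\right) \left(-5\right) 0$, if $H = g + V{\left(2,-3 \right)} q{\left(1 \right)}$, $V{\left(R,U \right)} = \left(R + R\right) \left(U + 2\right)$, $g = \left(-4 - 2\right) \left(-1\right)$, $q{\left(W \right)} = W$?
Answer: $0$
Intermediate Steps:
$g = 6$ ($g = \left(-6\right) \left(-1\right) = 6$)
$V{\left(R,U \right)} = 2 R \left(2 + U\right)$
$H = 2$ ($H = 6 + 2 \cdot 2 \left(2 - 3\right) 1 = 6 + 2 \cdot 2 \left(-1\right) 1 = 6 - 4 = 2$)
$\left(H + 1\right) \left(-5\right) 0 = \left(2 + 1\right) \left(-5\right) 0 = 3 \left(-5\right) 0 = \left(-15\right) 0 = 0$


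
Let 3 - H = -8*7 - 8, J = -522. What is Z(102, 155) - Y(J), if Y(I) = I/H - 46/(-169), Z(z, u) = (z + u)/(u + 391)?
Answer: 3799559/475566 ≈ 7.9895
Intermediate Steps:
H = 67 (H = 3 - (-8*7 - 8) = 3 - (-56 - 8) = 3 - 1*(-64) = 3 + 64 = 67)
Z(z, u) = (u + z)/(391 + u)
Y(I) = 46/169 + I/67 (Y(I) = I/67 - 46/(-169) = I*(1/67) - 46*(-1/169) = I/67 + 46/169 = 46/169 + I/67)
Z(102, 155) - Y(J) = (155 + 102)/(391 + 155) - (46/169 + (1/67)*(-522)) = 257/546 - (46/169 - 522/67) = (1/546)*257 - 1*(-85136/11323) = 257/546 + 85136/11323 = 3799559/475566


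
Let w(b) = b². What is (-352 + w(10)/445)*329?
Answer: -10300332/89 ≈ -1.1573e+5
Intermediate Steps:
(-352 + w(10)/445)*329 = (-352 + 10²/445)*329 = (-352 + 100*(1/445))*329 = (-352 + 20/89)*329 = -31308/89*329 = -10300332/89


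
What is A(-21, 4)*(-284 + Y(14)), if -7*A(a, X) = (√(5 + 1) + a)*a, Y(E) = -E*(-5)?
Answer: 13482 - 642*√6 ≈ 11909.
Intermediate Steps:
Y(E) = 5*E
A(a, X) = -a*(a + √6)/7 (A(a, X) = -(√(5 + 1) + a)*a/7 = -(√6 + a)*a/7 = -(a + √6)*a/7 = -a*(a + √6)/7)
A(-21, 4)*(-284 + Y(14)) = (-⅐*(-21)*(-21 + √6))*(-284 + 5*14) = (-63 + 3*√6)*(-284 + 70) = (-63 + 3*√6)*(-214) = 13482 - 642*√6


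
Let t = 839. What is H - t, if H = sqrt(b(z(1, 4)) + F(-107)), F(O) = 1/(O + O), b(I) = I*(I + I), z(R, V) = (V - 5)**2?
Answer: -839 + sqrt(91378)/214 ≈ -837.59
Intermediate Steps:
z(R, V) = (-5 + V)**2
b(I) = 2*I**2 (b(I) = I*(2*I) = 2*I**2)
F(O) = 1/(2*O)
H = sqrt(91378)/214 (H = sqrt(2*((-5 + 4)**2)**2 + (1/2)/(-107)) = sqrt(2*((-1)**2)**2 + (1/2)*(-1/107)) = sqrt(2*1**2 - 1/214) = sqrt(2*1 - 1/214) = sqrt(2 - 1/214) = sqrt(427/214) = sqrt(91378)/214 ≈ 1.4126)
H - t = sqrt(91378)/214 - 1*839 = sqrt(91378)/214 - 839 = -839 + sqrt(91378)/214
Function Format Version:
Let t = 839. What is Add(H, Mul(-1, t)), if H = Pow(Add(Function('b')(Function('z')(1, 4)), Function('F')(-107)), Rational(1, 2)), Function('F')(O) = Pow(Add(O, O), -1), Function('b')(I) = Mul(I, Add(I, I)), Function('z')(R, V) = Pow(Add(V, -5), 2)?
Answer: Add(-839, Mul(Rational(1, 214), Pow(91378, Rational(1, 2)))) ≈ -837.59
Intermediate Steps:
Function('z')(R, V) = Pow(Add(-5, V), 2)
Function('b')(I) = Mul(2, Pow(I, 2)) (Function('b')(I) = Mul(I, Mul(2, I)) = Mul(2, Pow(I, 2)))
Function('F')(O) = Mul(Rational(1, 2), Pow(O, -1)) (Function('F')(O) = Pow(Mul(2, O), -1) = Mul(Rational(1, 2), Pow(O, -1)))
H = Mul(Rational(1, 214), Pow(91378, Rational(1, 2))) (H = Pow(Add(Mul(2, Pow(Pow(Add(-5, 4), 2), 2)), Mul(Rational(1, 2), Pow(-107, -1))), Rational(1, 2)) = Pow(Add(Mul(2, Pow(Pow(-1, 2), 2)), Mul(Rational(1, 2), Rational(-1, 107))), Rational(1, 2)) = Pow(Add(Mul(2, Pow(1, 2)), Rational(-1, 214)), Rational(1, 2)) = Pow(Add(Mul(2, 1), Rational(-1, 214)), Rational(1, 2)) = Pow(Add(2, Rational(-1, 214)), Rational(1, 2)) = Pow(Rational(427, 214), Rational(1, 2)) = Mul(Rational(1, 214), Pow(91378, Rational(1, 2))) ≈ 1.4126)
Add(H, Mul(-1, t)) = Add(Mul(Rational(1, 214), Pow(91378, Rational(1, 2))), Mul(-1, 839)) = Add(Mul(Rational(1, 214), Pow(91378, Rational(1, 2))), -839) = Add(-839, Mul(Rational(1, 214), Pow(91378, Rational(1, 2))))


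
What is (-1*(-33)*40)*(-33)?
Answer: -43560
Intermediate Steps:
(-1*(-33)*40)*(-33) = (33*40)*(-33) = 1320*(-33) = -43560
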